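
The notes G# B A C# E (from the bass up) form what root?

G#, B, A, C#, E are the tones of an A major ninth chord (A–C#–E–G#–B), making A the root.

A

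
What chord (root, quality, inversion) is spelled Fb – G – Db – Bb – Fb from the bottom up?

G diminished seventh, third inversion

The pitch classes Fb, G, Db, Bb arrange in thirds as G–Bb–Db–Fb: a G diminished seventh chord.
The lowest note is Fb, the seventh of the chord, so this is third inversion (figured bass 4/2).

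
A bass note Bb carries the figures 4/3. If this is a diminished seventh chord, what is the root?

The figures 4/3 mean the fifth of the chord is in the bass. If Bb is the fifth of a diminished seventh chord, the root is E (chord tones E–G–Bb–Db).

E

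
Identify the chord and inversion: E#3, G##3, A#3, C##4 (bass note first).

A# major seventh, second inversion

The distinct note names are E#, G##, A#, C##. Stacked in thirds they read A#–C##–E#–G##, which is a major seventh chord on A#.
E# is the fifth of A# major seventh; fifth in the bass means second inversion (figured bass 4/3).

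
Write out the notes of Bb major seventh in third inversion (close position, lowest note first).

Spelling Bb major seventh: Bb–D–F–A. In third inversion the seventh is bass, giving A, Bb, D, F from the bottom.

A, Bb, D, F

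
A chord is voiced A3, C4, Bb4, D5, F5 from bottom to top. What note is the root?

Bb

Reordering A, C, Bb, D, F into stacked thirds gives Bb–D–F–A–C; the bottom of that stack, Bb, is the root.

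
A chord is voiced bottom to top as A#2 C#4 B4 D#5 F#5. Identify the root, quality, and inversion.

The pitch classes A#, C#, B, D#, F# arrange in thirds as B–D#–F#–A#–C#: a B major ninth chord.
The lowest note is A#, the seventh of the chord, so this is third inversion.

B major ninth, third inversion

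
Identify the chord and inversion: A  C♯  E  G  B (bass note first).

A dominant ninth, root position

The pitch classes A, C#, E, G, B arrange in thirds as A–C#–E–G–B: an A dominant ninth chord.
The lowest note is A, the root of the chord, so this is root position.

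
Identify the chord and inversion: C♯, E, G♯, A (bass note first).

A major seventh, first inversion

The pitch classes C#, E, G#, A arrange in thirds as A–C#–E–G#: an A major seventh chord.
The lowest note is C#, the third of the chord, so this is first inversion (figured bass 6/5).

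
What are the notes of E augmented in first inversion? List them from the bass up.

G#, B#, E

E augmented is E–G#–B#. First inversion puts the third (G#) in the bass, with the remaining tones above: G#, B#, E.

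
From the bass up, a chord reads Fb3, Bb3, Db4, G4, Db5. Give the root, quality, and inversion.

The distinct note names are Fb, Bb, Db, G. Stacked in thirds they read G–Bb–Db–Fb, which is a diminished seventh chord on G.
Fb is the seventh of G diminished seventh; seventh in the bass means third inversion (figured bass 4/2).

G diminished seventh, third inversion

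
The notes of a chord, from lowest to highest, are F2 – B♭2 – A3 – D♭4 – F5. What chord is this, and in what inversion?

Bb minor-major seventh, second inversion

The distinct note names are F, Bb, A, Db. Stacked in thirds they read Bb–Db–F–A, which is a minor-major seventh chord on Bb.
With the fifth (F) in the bass, the chord is in second inversion (figured bass 4/3).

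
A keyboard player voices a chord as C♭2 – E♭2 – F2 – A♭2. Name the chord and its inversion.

F half-diminished seventh, second inversion

The distinct note names are Cb, Eb, F, Ab. Stacked in thirds they read F–Ab–Cb–Eb, which is a half-diminished seventh chord on F.
The lowest note is Cb, the fifth of the chord, so this is second inversion (figured bass 4/3).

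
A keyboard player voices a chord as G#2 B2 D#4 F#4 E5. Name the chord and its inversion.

The pitch classes G#, B, D#, F#, E arrange in thirds as E–G#–B–D#–F#: an E major ninth chord.
The lowest note is G#, the third of the chord, so this is first inversion.

E major ninth, first inversion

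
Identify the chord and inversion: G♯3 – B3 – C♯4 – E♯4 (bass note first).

The pitch classes G#, B, C#, E# arrange in thirds as C#–E#–G#–B: a C# dominant seventh chord.
With the fifth (G#) in the bass, the chord is in second inversion (figured bass 4/3).

C# dominant seventh, second inversion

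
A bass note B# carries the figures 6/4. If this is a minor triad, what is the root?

The figures 6/4 mean the fifth of the chord is in the bass. If B# is the fifth of a minor triad, the root is E# (chord tones E#–G#–B#).

E#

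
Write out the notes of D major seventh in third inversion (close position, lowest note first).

C#, D, F#, A

D major seventh is D–F#–A–C#. Third inversion puts the seventh (C#) in the bass, with the remaining tones above: C#, D, F#, A.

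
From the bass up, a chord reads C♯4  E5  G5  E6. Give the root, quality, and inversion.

C# diminished, root position

Reducing to letter names: C#, E, G. These stack in thirds as C#–E–G — a C# diminished triad.
C# is the root of C# diminished; root in the bass means root position (figured bass 5/3).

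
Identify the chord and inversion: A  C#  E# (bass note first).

A augmented, root position

The pitch classes A, C#, E# arrange in thirds as A–C#–E#: an A augmented triad.
A is the root of A augmented; root in the bass means root position (figured bass 5/3).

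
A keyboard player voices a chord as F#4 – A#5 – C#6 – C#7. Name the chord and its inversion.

The pitch classes F#, A#, C# arrange in thirds as F#–A#–C#: an F# major triad.
The lowest note is F#, the root of the chord, so this is root position (figured bass 5/3).

F# major, root position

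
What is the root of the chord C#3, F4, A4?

The distinct letter names are C#, F, A. Arranged as a stack of thirds they read F–A–C#, so F is the root (an F augmented triad).

F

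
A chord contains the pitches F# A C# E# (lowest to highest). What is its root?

F#

The distinct letter names are F#, A, C#, E#. Arranged as a stack of thirds they read F#–A–C#–E#, so F# is the root (an F# minor-major seventh chord).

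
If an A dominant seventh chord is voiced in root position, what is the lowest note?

A

The root of A dominant seventh (A–C#–E–G) is A; that is the bass in root position.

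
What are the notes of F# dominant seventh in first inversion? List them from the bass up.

Spelling F# dominant seventh: F#–A#–C#–E. In first inversion the third is bass, giving A#, C#, E, F# from the bottom.

A#, C#, E, F#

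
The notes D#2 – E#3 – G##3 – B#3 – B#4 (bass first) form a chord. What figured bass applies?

4/2

The notes D#, E#, G##, B# stack in thirds as E#–G##–B#–D# — an E# dominant seventh chord. The bass D# is the seventh, so this is third inversion: figured 4/2.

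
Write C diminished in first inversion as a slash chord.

First inversion of C diminished has the third (Eb) in the bass. As a slash chord: Cdim/Eb.

Cdim/Eb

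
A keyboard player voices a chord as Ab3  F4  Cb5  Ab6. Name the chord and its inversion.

The pitch classes Ab, F, Cb arrange in thirds as F–Ab–Cb: an F diminished triad.
The lowest note is Ab, the third of the chord, so this is first inversion (figured bass 6).

F diminished, first inversion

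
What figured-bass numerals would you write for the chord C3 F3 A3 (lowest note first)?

6/4

The notes C, F, A stack in thirds as F–A–C — an F major triad. The bass C is the fifth, so this is second inversion: figured 6/4.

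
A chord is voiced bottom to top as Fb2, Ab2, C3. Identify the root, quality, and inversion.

The distinct note names are Fb, Ab, C. Stacked in thirds they read Fb–Ab–C, which is an augmented triad on Fb.
Fb is the root of Fb augmented; root in the bass means root position (figured bass 5/3).

Fb augmented, root position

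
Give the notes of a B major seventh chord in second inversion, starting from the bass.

Spelling B major seventh: B–D#–F#–A#. In second inversion the fifth is bass, giving F#, A#, B, D# from the bottom.

F#, A#, B, D#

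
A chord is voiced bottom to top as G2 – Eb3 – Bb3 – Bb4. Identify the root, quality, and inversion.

Eb major, first inversion

The distinct note names are G, Eb, Bb. Stacked in thirds they read Eb–G–Bb, which is a major triad on Eb.
G is the third of Eb major; third in the bass means first inversion (figured bass 6).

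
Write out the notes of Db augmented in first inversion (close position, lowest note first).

Db augmented is Db–F–A. First inversion puts the third (F) in the bass, with the remaining tones above: F, A, Db.

F, A, Db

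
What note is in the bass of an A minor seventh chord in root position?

A

The root of A minor seventh (A–C–E–G) is A; that is the bass in root position.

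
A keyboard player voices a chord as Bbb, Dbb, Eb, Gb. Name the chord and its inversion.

The distinct note names are Bbb, Dbb, Eb, Gb. Stacked in thirds they read Eb–Gb–Bbb–Dbb, which is a diminished seventh chord on Eb.
The lowest note is Bbb, the fifth of the chord, so this is second inversion (figured bass 4/3).

Eb diminished seventh, second inversion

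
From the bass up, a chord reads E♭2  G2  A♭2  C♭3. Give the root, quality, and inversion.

Ab minor-major seventh, second inversion

The distinct note names are Eb, G, Ab, Cb. Stacked in thirds they read Ab–Cb–Eb–G, which is a minor-major seventh chord on Ab.
With the fifth (Eb) in the bass, the chord is in second inversion (figured bass 4/3).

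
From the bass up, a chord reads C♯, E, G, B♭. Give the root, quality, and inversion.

C# diminished seventh, root position

Reducing to letter names: C#, E, G, Bb. These stack in thirds as C#–E–G–Bb — a C# diminished seventh chord.
C# is the root of C# diminished seventh; root in the bass means root position (figured bass 7).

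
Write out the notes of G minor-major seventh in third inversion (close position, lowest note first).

F#, G, Bb, D

G minor-major seventh is G–Bb–D–F#. Third inversion puts the seventh (F#) in the bass, with the remaining tones above: F#, G, Bb, D.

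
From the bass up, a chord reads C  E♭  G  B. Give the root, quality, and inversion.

The pitch classes C, Eb, G, B arrange in thirds as C–Eb–G–B: a C minor-major seventh chord.
C is the root of C minor-major seventh; root in the bass means root position (figured bass 7).

C minor-major seventh, root position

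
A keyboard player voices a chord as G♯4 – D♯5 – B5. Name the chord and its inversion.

The pitch classes G#, D#, B arrange in thirds as G#–B–D#: a G# minor triad.
The lowest note is G#, the root of the chord, so this is root position (figured bass 5/3).

G# minor, root position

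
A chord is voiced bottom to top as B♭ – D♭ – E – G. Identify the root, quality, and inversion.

E diminished seventh, second inversion

The distinct note names are Bb, Db, E, G. Stacked in thirds they read E–G–Bb–Db, which is a diminished seventh chord on E.
The lowest note is Bb, the fifth of the chord, so this is second inversion (figured bass 4/3).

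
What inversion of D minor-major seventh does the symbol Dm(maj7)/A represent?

Dm(maj7)/A means D minor-major seventh with A in the bass. A is the fifth of D minor-major seventh (D–F–A–C#), so this is second inversion.

second inversion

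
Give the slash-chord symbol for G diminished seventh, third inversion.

Third inversion of G diminished seventh has the seventh (Fb) in the bass. As a slash chord: Gdim7/Fb.

Gdim7/Fb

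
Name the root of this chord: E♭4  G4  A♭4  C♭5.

Ab

Reordering Eb, G, Ab, Cb into stacked thirds gives Ab–Cb–Eb–G; the bottom of that stack, Ab, is the root.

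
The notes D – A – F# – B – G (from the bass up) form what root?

G

D, A, F#, B, G are the tones of a G major ninth chord (G–B–D–F#–A), making G the root.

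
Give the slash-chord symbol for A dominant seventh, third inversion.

A7/G

Third inversion of A dominant seventh has the seventh (G) in the bass. As a slash chord: A7/G.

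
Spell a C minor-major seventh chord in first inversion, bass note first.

Eb, G, B, C

The chord tones are C–Eb–G–B. With the third (Eb) lowest for first inversion: Eb, G, B, C.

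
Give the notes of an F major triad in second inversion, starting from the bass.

F major is F–A–C. Second inversion puts the fifth (C) in the bass, with the remaining tones above: C, F, A.

C, F, A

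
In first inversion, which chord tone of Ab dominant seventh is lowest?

C

The third of Ab dominant seventh (Ab–C–Eb–Gb) is C; that is the bass in first inversion.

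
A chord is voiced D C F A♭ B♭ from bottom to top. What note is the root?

D, C, F, Ab, Bb are the tones of a Bb dominant ninth chord (Bb–D–F–Ab–C), making Bb the root.

Bb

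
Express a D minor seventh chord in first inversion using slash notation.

Dm7/F

First inversion of D minor seventh has the third (F) in the bass. As a slash chord: Dm7/F.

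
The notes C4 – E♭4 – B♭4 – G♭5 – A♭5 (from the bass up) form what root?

Reordering C, Eb, Bb, Gb, Ab into stacked thirds gives Ab–C–Eb–Gb–Bb; the bottom of that stack, Ab, is the root.

Ab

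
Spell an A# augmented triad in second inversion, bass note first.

The chord tones are A#–C##–E##. With the fifth (E##) lowest for second inversion: E##, A#, C##.

E##, A#, C##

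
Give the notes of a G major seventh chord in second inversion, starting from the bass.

D, F#, G, B

The chord tones are G–B–D–F#. With the fifth (D) lowest for second inversion: D, F#, G, B.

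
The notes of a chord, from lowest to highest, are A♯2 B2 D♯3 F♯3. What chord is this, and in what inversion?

The pitch classes A#, B, D#, F# arrange in thirds as B–D#–F#–A#: a B major seventh chord.
With the seventh (A#) in the bass, the chord is in third inversion (figured bass 4/2).

B major seventh, third inversion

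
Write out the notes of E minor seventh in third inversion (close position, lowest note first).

D, E, G, B

The chord tones are E–G–B–D. With the seventh (D) lowest for third inversion: D, E, G, B.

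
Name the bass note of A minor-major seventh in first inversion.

In first inversion the third is lowest. For A minor-major seventh (A–C–E–G#) that is C.

C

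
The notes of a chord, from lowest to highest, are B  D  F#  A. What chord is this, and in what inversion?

B minor seventh, root position

The distinct note names are B, D, F#, A. Stacked in thirds they read B–D–F#–A, which is a minor seventh chord on B.
With the root (B) in the bass, the chord is in root position (figured bass 7).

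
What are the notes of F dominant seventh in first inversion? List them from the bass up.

A, C, Eb, F

F dominant seventh is F–A–C–Eb. First inversion puts the third (A) in the bass, with the remaining tones above: A, C, Eb, F.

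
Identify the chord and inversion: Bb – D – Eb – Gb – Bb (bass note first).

Eb minor-major seventh, second inversion

Reducing to letter names: Bb, D, Eb, Gb. These stack in thirds as Eb–Gb–Bb–D — an Eb minor-major seventh chord.
With the fifth (Bb) in the bass, the chord is in second inversion (figured bass 4/3).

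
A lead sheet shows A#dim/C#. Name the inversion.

A#dim/C# means A# diminished with C# in the bass. C# is the third of A# diminished (A#–C#–E), so this is first inversion.

first inversion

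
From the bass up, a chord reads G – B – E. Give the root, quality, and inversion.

E minor, first inversion

Reducing to letter names: G, B, E. These stack in thirds as E–G–B — an E minor triad.
G is the third of E minor; third in the bass means first inversion (figured bass 6).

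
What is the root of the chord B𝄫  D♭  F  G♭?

Reordering Bbb, Db, F, Gb into stacked thirds gives Gb–Bbb–Db–F; the bottom of that stack, Gb, is the root.

Gb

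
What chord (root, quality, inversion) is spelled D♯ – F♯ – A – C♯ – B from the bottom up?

Reducing to letter names: D#, F#, A, C#, B. These stack in thirds as B–D#–F#–A–C# — a B dominant ninth chord.
With the third (D#) in the bass, the chord is in first inversion.

B dominant ninth, first inversion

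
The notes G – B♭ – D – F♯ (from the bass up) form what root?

Reordering G, Bb, D, F# into stacked thirds gives G–Bb–D–F#; the bottom of that stack, G, is the root.

G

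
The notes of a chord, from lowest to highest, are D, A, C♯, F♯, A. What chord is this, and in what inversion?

Reducing to letter names: D, A, C#, F#. These stack in thirds as D–F#–A–C# — a D major seventh chord.
The lowest note is D, the root of the chord, so this is root position (figured bass 7).

D major seventh, root position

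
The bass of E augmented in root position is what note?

E

E augmented is E–G#–B#. Root position places the root in the bass: E.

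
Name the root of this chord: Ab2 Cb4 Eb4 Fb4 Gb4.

The distinct letter names are Ab, Cb, Eb, Fb, Gb. Arranged as a stack of thirds they read Fb–Ab–Cb–Eb–Gb, so Fb is the root (an Fb major ninth chord).

Fb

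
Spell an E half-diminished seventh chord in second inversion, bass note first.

Bb, D, E, G

The chord tones are E–G–Bb–D. With the fifth (Bb) lowest for second inversion: Bb, D, E, G.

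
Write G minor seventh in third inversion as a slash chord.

Gm7/F

Third inversion of G minor seventh has the seventh (F) in the bass. As a slash chord: Gm7/F.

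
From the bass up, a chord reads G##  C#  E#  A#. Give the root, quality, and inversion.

A# minor-major seventh, third inversion

The distinct note names are G##, C#, E#, A#. Stacked in thirds they read A#–C#–E#–G##, which is a minor-major seventh chord on A#.
The lowest note is G##, the seventh of the chord, so this is third inversion (figured bass 4/2).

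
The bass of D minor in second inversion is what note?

D minor is D–F–A. Second inversion places the fifth in the bass: A.

A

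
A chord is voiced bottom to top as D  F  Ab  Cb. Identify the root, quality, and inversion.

The distinct note names are D, F, Ab, Cb. Stacked in thirds they read D–F–Ab–Cb, which is a diminished seventh chord on D.
The lowest note is D, the root of the chord, so this is root position (figured bass 7).

D diminished seventh, root position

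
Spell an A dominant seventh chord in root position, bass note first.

A, C#, E, G

A dominant seventh is A–C#–E–G. Root position puts the root (A) in the bass, with the remaining tones above: A, C#, E, G.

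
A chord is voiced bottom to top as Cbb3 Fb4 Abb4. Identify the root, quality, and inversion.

The pitch classes Cbb, Fb, Abb arrange in thirds as Fb–Abb–Cbb: an Fb diminished triad.
Cbb is the fifth of Fb diminished; fifth in the bass means second inversion (figured bass 6/4).

Fb diminished, second inversion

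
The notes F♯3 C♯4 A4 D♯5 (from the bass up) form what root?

D#

The distinct letter names are F#, C#, A, D#. Arranged as a stack of thirds they read D#–F#–A–C#, so D# is the root (a D# half-diminished seventh chord).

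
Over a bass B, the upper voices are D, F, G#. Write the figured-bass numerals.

6/5

The notes B, D, F, G# stack in thirds as G#–B–D–F — a G# diminished seventh chord. The bass B is the third, so this is first inversion: figured 6/5.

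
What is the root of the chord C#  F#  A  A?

F#

C#, F#, A are the tones of an F# minor triad (F#–A–C#), making F# the root.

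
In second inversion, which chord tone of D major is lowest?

The fifth of D major (D–F#–A) is A; that is the bass in second inversion.

A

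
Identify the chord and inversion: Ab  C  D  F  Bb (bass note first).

Bb dominant ninth, third inversion

The distinct note names are Ab, C, D, F, Bb. Stacked in thirds they read Bb–D–F–Ab–C, which is a dominant ninth chord on Bb.
With the seventh (Ab) in the bass, the chord is in third inversion.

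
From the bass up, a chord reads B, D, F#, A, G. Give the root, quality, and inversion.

The distinct note names are B, D, F#, A, G. Stacked in thirds they read G–B–D–F#–A, which is a major ninth chord on G.
With the third (B) in the bass, the chord is in first inversion.

G major ninth, first inversion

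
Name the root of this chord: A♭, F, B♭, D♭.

Bb

The distinct letter names are Ab, F, Bb, Db. Arranged as a stack of thirds they read Bb–Db–F–Ab, so Bb is the root (a Bb minor seventh chord).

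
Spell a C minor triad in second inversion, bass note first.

G, C, Eb

C minor is C–Eb–G. Second inversion puts the fifth (G) in the bass, with the remaining tones above: G, C, Eb.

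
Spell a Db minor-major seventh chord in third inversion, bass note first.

C, Db, Fb, Ab

The chord tones are Db–Fb–Ab–C. With the seventh (C) lowest for third inversion: C, Db, Fb, Ab.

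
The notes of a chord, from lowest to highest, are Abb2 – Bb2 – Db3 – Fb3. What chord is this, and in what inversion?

The distinct note names are Abb, Bb, Db, Fb. Stacked in thirds they read Bb–Db–Fb–Abb, which is a diminished seventh chord on Bb.
The lowest note is Abb, the seventh of the chord, so this is third inversion (figured bass 4/2).

Bb diminished seventh, third inversion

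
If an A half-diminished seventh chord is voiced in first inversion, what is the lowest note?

The third of A half-diminished seventh (A–C–Eb–G) is C; that is the bass in first inversion.

C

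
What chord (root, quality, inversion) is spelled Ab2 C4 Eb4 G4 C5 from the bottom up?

Reducing to letter names: Ab, C, Eb, G. These stack in thirds as Ab–C–Eb–G — an Ab major seventh chord.
The lowest note is Ab, the root of the chord, so this is root position (figured bass 7).

Ab major seventh, root position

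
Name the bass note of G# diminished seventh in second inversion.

In second inversion the fifth is lowest. For G# diminished seventh (G#–B–D–F) that is D.

D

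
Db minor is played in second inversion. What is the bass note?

The fifth of Db minor (Db–Fb–Ab) is Ab; that is the bass in second inversion.

Ab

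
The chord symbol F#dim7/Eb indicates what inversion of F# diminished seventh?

third inversion

F#dim7/Eb means F# diminished seventh with Eb in the bass. Eb is the seventh of F# diminished seventh (F#–A–C–Eb), so this is third inversion.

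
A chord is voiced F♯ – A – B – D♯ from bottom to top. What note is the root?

F#, A, B, D# are the tones of a B dominant seventh chord (B–D#–F#–A), making B the root.

B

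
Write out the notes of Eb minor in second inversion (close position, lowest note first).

Spelling Eb minor: Eb–Gb–Bb. In second inversion the fifth is bass, giving Bb, Eb, Gb from the bottom.

Bb, Eb, Gb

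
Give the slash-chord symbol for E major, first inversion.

First inversion of E major has the third (G#) in the bass. As a slash chord: Emaj/G#.

Emaj/G#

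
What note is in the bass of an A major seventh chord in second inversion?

E

The fifth of A major seventh (A–C#–E–G#) is E; that is the bass in second inversion.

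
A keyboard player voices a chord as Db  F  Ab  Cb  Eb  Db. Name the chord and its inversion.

Db dominant ninth, root position

Reducing to letter names: Db, F, Ab, Cb, Eb. These stack in thirds as Db–F–Ab–Cb–Eb — a Db dominant ninth chord.
With the root (Db) in the bass, the chord is in root position.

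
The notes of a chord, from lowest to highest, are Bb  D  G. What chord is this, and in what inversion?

Reducing to letter names: Bb, D, G. These stack in thirds as G–Bb–D — a G minor triad.
With the third (Bb) in the bass, the chord is in first inversion (figured bass 6).

G minor, first inversion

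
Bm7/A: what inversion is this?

Bm7/A means B minor seventh with A in the bass. A is the seventh of B minor seventh (B–D–F#–A), so this is third inversion.

third inversion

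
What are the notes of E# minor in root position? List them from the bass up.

E#, G#, B#

E# minor is E#–G#–B#. Root position puts the root (E#) in the bass, with the remaining tones above: E#, G#, B#.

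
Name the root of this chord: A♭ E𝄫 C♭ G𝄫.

Ab

Ab, Ebb, Cb, Gbb are the tones of an Ab diminished seventh chord (Ab–Cb–Ebb–Gbb), making Ab the root.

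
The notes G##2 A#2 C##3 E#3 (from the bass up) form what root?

A#

Reordering G##, A#, C##, E# into stacked thirds gives A#–C##–E#–G##; the bottom of that stack, A#, is the root.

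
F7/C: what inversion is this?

F7/C means F dominant seventh with C in the bass. C is the fifth of F dominant seventh (F–A–C–Eb), so this is second inversion.

second inversion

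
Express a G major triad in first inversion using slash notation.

First inversion of G major has the third (B) in the bass. As a slash chord: Gmaj/B.

Gmaj/B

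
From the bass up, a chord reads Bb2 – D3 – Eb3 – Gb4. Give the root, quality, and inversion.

Eb minor-major seventh, second inversion

The distinct note names are Bb, D, Eb, Gb. Stacked in thirds they read Eb–Gb–Bb–D, which is a minor-major seventh chord on Eb.
The lowest note is Bb, the fifth of the chord, so this is second inversion (figured bass 4/3).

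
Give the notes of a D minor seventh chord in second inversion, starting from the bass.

A, C, D, F

D minor seventh is D–F–A–C. Second inversion puts the fifth (A) in the bass, with the remaining tones above: A, C, D, F.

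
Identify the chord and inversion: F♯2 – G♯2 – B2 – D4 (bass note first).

G# half-diminished seventh, third inversion

The pitch classes F#, G#, B, D arrange in thirds as G#–B–D–F#: a G# half-diminished seventh chord.
F# is the seventh of G# half-diminished seventh; seventh in the bass means third inversion (figured bass 4/2).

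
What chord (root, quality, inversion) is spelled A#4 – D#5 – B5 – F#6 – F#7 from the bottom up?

The distinct note names are A#, D#, B, F#. Stacked in thirds they read B–D#–F#–A#, which is a major seventh chord on B.
The lowest note is A#, the seventh of the chord, so this is third inversion (figured bass 4/2).

B major seventh, third inversion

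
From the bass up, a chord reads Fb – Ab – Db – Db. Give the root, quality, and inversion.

Db minor, first inversion

The pitch classes Fb, Ab, Db arrange in thirds as Db–Fb–Ab: a Db minor triad.
The lowest note is Fb, the third of the chord, so this is first inversion (figured bass 6).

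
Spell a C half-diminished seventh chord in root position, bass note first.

C, Eb, Gb, Bb

Spelling C half-diminished seventh: C–Eb–Gb–Bb. In root position the root is bass, giving C, Eb, Gb, Bb from the bottom.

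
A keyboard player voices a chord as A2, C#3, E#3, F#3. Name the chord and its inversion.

F# minor-major seventh, first inversion

Reducing to letter names: A, C#, E#, F#. These stack in thirds as F#–A–C#–E# — an F# minor-major seventh chord.
The lowest note is A, the third of the chord, so this is first inversion (figured bass 6/5).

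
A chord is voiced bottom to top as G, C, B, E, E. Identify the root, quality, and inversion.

The pitch classes G, C, B, E arrange in thirds as C–E–G–B: a C major seventh chord.
G is the fifth of C major seventh; fifth in the bass means second inversion (figured bass 4/3).

C major seventh, second inversion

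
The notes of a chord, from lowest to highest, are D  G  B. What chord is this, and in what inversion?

G major, second inversion

The pitch classes D, G, B arrange in thirds as G–B–D: a G major triad.
With the fifth (D) in the bass, the chord is in second inversion (figured bass 6/4).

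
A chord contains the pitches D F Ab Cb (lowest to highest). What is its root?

The distinct letter names are D, F, Ab, Cb. Arranged as a stack of thirds they read D–F–Ab–Cb, so D is the root (a D diminished seventh chord).

D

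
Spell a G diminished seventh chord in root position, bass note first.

G, Bb, Db, Fb

The chord tones are G–Bb–Db–Fb. With the root (G) lowest for root position: G, Bb, Db, Fb.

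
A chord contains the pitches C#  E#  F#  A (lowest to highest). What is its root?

C#, E#, F#, A are the tones of an F# minor-major seventh chord (F#–A–C#–E#), making F# the root.

F#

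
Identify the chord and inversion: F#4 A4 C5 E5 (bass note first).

F# half-diminished seventh, root position

The distinct note names are F#, A, C, E. Stacked in thirds they read F#–A–C–E, which is a half-diminished seventh chord on F#.
With the root (F#) in the bass, the chord is in root position (figured bass 7).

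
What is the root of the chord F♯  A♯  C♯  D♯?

The distinct letter names are F#, A#, C#, D#. Arranged as a stack of thirds they read D#–F#–A#–C#, so D# is the root (a D# minor seventh chord).

D#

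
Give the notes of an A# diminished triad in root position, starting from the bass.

A#, C#, E

A# diminished is A#–C#–E. Root position puts the root (A#) in the bass, with the remaining tones above: A#, C#, E.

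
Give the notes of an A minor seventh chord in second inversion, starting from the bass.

Spelling A minor seventh: A–C–E–G. In second inversion the fifth is bass, giving E, G, A, C from the bottom.

E, G, A, C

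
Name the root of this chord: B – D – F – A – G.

G

Reordering B, D, F, A, G into stacked thirds gives G–B–D–F–A; the bottom of that stack, G, is the root.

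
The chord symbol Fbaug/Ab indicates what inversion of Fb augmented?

first inversion

Fbaug/Ab means Fb augmented with Ab in the bass. Ab is the third of Fb augmented (Fb–Ab–C), so this is first inversion.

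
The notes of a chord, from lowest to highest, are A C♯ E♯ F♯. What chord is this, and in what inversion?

F# minor-major seventh, first inversion

The pitch classes A, C#, E#, F# arrange in thirds as F#–A–C#–E#: an F# minor-major seventh chord.
A is the third of F# minor-major seventh; third in the bass means first inversion (figured bass 6/5).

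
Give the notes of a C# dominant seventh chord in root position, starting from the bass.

C# dominant seventh is C#–E#–G#–B. Root position puts the root (C#) in the bass, with the remaining tones above: C#, E#, G#, B.

C#, E#, G#, B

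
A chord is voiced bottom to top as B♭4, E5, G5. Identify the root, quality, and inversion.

E diminished, second inversion

The distinct note names are Bb, E, G. Stacked in thirds they read E–G–Bb, which is a diminished triad on E.
Bb is the fifth of E diminished; fifth in the bass means second inversion (figured bass 6/4).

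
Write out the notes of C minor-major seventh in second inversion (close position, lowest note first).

G, B, C, Eb

C minor-major seventh is C–Eb–G–B. Second inversion puts the fifth (G) in the bass, with the remaining tones above: G, B, C, Eb.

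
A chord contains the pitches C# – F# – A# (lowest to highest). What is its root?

The distinct letter names are C#, F#, A#. Arranged as a stack of thirds they read F#–A#–C#, so F# is the root (an F# major triad).

F#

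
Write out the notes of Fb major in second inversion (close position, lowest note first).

Spelling Fb major: Fb–Ab–Cb. In second inversion the fifth is bass, giving Cb, Fb, Ab from the bottom.

Cb, Fb, Ab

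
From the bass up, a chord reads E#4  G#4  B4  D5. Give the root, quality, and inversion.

E# diminished seventh, root position

Reducing to letter names: E#, G#, B, D. These stack in thirds as E#–G#–B–D — an E# diminished seventh chord.
E# is the root of E# diminished seventh; root in the bass means root position (figured bass 7).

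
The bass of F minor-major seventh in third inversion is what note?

E

In third inversion the seventh is lowest. For F minor-major seventh (F–Ab–C–E) that is E.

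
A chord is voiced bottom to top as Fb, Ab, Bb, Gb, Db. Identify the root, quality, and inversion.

The pitch classes Fb, Ab, Bb, Gb, Db arrange in thirds as Gb–Bb–Db–Fb–Ab: a Gb dominant ninth chord.
Fb is the seventh of Gb dominant ninth; seventh in the bass means third inversion.

Gb dominant ninth, third inversion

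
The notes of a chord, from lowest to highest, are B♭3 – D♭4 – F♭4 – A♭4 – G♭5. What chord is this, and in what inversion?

The pitch classes Bb, Db, Fb, Ab, Gb arrange in thirds as Gb–Bb–Db–Fb–Ab: a Gb dominant ninth chord.
The lowest note is Bb, the third of the chord, so this is first inversion.

Gb dominant ninth, first inversion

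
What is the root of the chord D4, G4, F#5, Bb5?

The distinct letter names are D, G, F#, Bb. Arranged as a stack of thirds they read G–Bb–D–F#, so G is the root (a G minor-major seventh chord).

G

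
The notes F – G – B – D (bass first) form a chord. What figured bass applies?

The notes F, G, B, D stack in thirds as G–B–D–F — a G dominant seventh chord. The bass F is the seventh, so this is third inversion: figured 4/2.

4/2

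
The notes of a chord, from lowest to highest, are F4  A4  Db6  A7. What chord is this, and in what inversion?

The pitch classes F, A, Db arrange in thirds as Db–F–A: a Db augmented triad.
The lowest note is F, the third of the chord, so this is first inversion (figured bass 6).

Db augmented, first inversion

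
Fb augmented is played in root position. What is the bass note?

The root of Fb augmented (Fb–Ab–C) is Fb; that is the bass in root position.

Fb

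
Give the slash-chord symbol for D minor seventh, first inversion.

Dm7/F

First inversion of D minor seventh has the third (F) in the bass. As a slash chord: Dm7/F.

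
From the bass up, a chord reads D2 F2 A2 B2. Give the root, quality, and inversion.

B half-diminished seventh, first inversion

The pitch classes D, F, A, B arrange in thirds as B–D–F–A: a B half-diminished seventh chord.
The lowest note is D, the third of the chord, so this is first inversion (figured bass 6/5).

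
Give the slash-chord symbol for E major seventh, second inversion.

Emaj7/B

Second inversion of E major seventh has the fifth (B) in the bass. As a slash chord: Emaj7/B.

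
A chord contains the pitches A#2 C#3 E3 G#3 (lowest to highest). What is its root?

A#

Reordering A#, C#, E, G# into stacked thirds gives A#–C#–E–G#; the bottom of that stack, A#, is the root.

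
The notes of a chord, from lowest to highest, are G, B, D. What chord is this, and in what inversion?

G major, root position

The pitch classes G, B, D arrange in thirds as G–B–D: a G major triad.
G is the root of G major; root in the bass means root position (figured bass 5/3).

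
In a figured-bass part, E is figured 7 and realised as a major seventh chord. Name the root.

E

The figures 7 mean the root of the chord is in the bass. If E is the root of a major seventh chord, the root is E (chord tones E–G#–B–D#).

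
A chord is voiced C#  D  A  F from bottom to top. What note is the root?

D

Reordering C#, D, A, F into stacked thirds gives D–F–A–C#; the bottom of that stack, D, is the root.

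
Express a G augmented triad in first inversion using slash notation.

First inversion of G augmented has the third (B) in the bass. As a slash chord: Gaug/B.

Gaug/B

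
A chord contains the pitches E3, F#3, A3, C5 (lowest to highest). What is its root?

The distinct letter names are E, F#, A, C. Arranged as a stack of thirds they read F#–A–C–E, so F# is the root (an F# half-diminished seventh chord).

F#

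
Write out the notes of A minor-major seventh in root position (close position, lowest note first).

A, C, E, G#

A minor-major seventh is A–C–E–G#. Root position puts the root (A) in the bass, with the remaining tones above: A, C, E, G#.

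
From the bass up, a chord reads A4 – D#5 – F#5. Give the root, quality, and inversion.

The distinct note names are A, D#, F#. Stacked in thirds they read D#–F#–A, which is a diminished triad on D#.
The lowest note is A, the fifth of the chord, so this is second inversion (figured bass 6/4).

D# diminished, second inversion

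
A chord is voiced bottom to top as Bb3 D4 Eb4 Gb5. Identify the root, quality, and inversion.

Eb minor-major seventh, second inversion

The distinct note names are Bb, D, Eb, Gb. Stacked in thirds they read Eb–Gb–Bb–D, which is a minor-major seventh chord on Eb.
Bb is the fifth of Eb minor-major seventh; fifth in the bass means second inversion (figured bass 4/3).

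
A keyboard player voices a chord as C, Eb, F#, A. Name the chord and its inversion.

F# diminished seventh, second inversion

The distinct note names are C, Eb, F#, A. Stacked in thirds they read F#–A–C–Eb, which is a diminished seventh chord on F#.
With the fifth (C) in the bass, the chord is in second inversion (figured bass 4/3).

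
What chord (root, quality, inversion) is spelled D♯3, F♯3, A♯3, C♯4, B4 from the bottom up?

The pitch classes D#, F#, A#, C#, B arrange in thirds as B–D#–F#–A#–C#: a B major ninth chord.
D# is the third of B major ninth; third in the bass means first inversion.

B major ninth, first inversion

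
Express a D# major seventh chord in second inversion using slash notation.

D#maj7/A#

Second inversion of D# major seventh has the fifth (A#) in the bass. As a slash chord: D#maj7/A#.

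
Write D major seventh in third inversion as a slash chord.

Third inversion of D major seventh has the seventh (C#) in the bass. As a slash chord: Dmaj7/C#.

Dmaj7/C#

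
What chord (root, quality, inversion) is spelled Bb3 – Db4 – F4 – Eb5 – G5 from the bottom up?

Eb dominant ninth, second inversion

The pitch classes Bb, Db, F, Eb, G arrange in thirds as Eb–G–Bb–Db–F: an Eb dominant ninth chord.
With the fifth (Bb) in the bass, the chord is in second inversion.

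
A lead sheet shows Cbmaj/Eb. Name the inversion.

Cbmaj/Eb means Cb major with Eb in the bass. Eb is the third of Cb major (Cb–Eb–Gb), so this is first inversion.

first inversion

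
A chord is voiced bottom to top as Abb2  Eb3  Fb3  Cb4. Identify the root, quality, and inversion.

Fb minor-major seventh, first inversion

The distinct note names are Abb, Eb, Fb, Cb. Stacked in thirds they read Fb–Abb–Cb–Eb, which is a minor-major seventh chord on Fb.
The lowest note is Abb, the third of the chord, so this is first inversion (figured bass 6/5).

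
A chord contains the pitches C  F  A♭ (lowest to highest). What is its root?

Reordering C, F, Ab into stacked thirds gives F–Ab–C; the bottom of that stack, F, is the root.

F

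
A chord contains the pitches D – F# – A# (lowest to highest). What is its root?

Reordering D, F#, A# into stacked thirds gives D–F#–A#; the bottom of that stack, D, is the root.

D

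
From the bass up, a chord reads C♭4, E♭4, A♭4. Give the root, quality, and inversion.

The distinct note names are Cb, Eb, Ab. Stacked in thirds they read Ab–Cb–Eb, which is a minor triad on Ab.
With the third (Cb) in the bass, the chord is in first inversion (figured bass 6).

Ab minor, first inversion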